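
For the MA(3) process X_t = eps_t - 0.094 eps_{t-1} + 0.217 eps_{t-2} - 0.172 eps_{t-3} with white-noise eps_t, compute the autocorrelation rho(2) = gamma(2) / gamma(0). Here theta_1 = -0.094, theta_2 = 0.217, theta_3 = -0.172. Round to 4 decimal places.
\rho(2) = 0.2148

For an MA(q) process with theta_0 = 1, the autocovariance is
  gamma(k) = sigma^2 * sum_{i=0..q-k} theta_i * theta_{i+k},
and rho(k) = gamma(k) / gamma(0). Sigma^2 cancels.
  numerator   = (1)*(0.217) + (-0.094)*(-0.172) = 0.233168.
  denominator = (1)^2 + (-0.094)^2 + (0.217)^2 + (-0.172)^2 = 1.085509.
  rho(2) = 0.233168 / 1.085509 = 0.2148.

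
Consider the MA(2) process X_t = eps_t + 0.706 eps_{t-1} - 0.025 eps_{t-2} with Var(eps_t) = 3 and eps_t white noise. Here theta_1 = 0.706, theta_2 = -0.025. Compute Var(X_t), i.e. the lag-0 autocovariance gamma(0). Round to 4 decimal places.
\gamma(0) = 4.4972

For an MA(q) process X_t = eps_t + sum_i theta_i eps_{t-i} with
Var(eps_t) = sigma^2, the variance is
  gamma(0) = sigma^2 * (1 + sum_i theta_i^2).
  sum_i theta_i^2 = (0.706)^2 + (-0.025)^2 = 0.498436 + 0.000625 = 0.499061.
  gamma(0) = 3 * (1 + 0.499061) = 3 * 1.499061 = 4.497183, which rounds to 4.4972.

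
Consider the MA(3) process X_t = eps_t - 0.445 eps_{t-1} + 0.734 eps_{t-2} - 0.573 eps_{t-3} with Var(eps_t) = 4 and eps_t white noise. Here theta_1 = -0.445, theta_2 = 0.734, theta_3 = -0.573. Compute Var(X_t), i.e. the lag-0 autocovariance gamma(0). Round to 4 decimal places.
\gamma(0) = 8.2604

For an MA(q) process X_t = eps_t + sum_i theta_i eps_{t-i} with
Var(eps_t) = sigma^2, the variance is
  gamma(0) = sigma^2 * (1 + sum_i theta_i^2).
  sum_i theta_i^2 = (-0.445)^2 + (0.734)^2 + (-0.573)^2 = 0.198025 + 0.538756 + 0.328329 = 1.06511.
  gamma(0) = 4 * (1 + 1.06511) = 4 * 2.06511 = 8.26044, which rounds to 8.2604.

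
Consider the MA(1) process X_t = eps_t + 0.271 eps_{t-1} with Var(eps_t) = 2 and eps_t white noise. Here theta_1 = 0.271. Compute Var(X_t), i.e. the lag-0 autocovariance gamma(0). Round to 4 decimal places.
\gamma(0) = 2.1469

For an MA(q) process X_t = eps_t + sum_i theta_i eps_{t-i} with
Var(eps_t) = sigma^2, the variance is
  gamma(0) = sigma^2 * (1 + sum_i theta_i^2).
  sum_i theta_i^2 = (0.271)^2 = 0.073441.
  gamma(0) = 2 * (1 + 0.073441) = 2 * 1.073441 = 2.146882, which rounds to 2.1469.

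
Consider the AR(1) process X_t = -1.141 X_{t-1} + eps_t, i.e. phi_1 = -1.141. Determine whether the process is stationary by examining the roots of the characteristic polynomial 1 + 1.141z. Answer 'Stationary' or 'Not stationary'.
\text{Not stationary}

The AR(p) characteristic polynomial is P(z) = 1 + 1.141z.
Stationarity requires all roots to lie outside the unit circle, i.e. |z| > 1 for every root.
This is linear in z: 1 + (1.141) z = 0  =>  z = -1/(1.141) = -0.876424,  |z| = 0.876424.
Moduli of all roots: 0.8764.
All moduli strictly greater than 1? No.
Verdict: Not stationary.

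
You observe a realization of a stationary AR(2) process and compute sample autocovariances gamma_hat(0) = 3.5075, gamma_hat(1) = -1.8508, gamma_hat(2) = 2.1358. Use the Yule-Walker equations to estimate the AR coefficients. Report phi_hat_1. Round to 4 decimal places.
\hat\phi_{1} = -0.2860

The Yule-Walker equations for an AR(p) process read, in matrix form,
  Gamma_p phi = r_p,   with   (Gamma_p)_{ij} = gamma(|i - j|),
                       (r_p)_i = gamma(i),   i,j = 1..p.
Substitute the sample gammas (Toeplitz matrix and right-hand side of size 2):
  Gamma_p = [[3.5075, -1.8508], [-1.8508, 3.5075]]
  r_p     = [-1.8508, 2.1358]
Written out:
  3.5075 phi_1 - 1.8508 phi_2 = -1.8508
  -1.8508 phi_1 + 3.5075 phi_2 = 2.1358
Solve by Cramer's rule:
  det = gamma(0)^2 - gamma(1)^2 = (3.5075)^2 - (-1.8508)^2 = 12.30255625 - 3.42546064 = 8.87709561
  phi_hat_1 = [gamma(1) gamma(0) - gamma(1) gamma(2)] / det = [(-1.8508)(3.5075) - (-1.8508)(2.1358)] / 8.87709561 = -2.53874236 / 8.87709561 = -0.286
  phi_hat_2 = [gamma(0) gamma(2) - gamma(1)^2] / det = [(3.5075)(2.1358) - (-1.8508)^2] / 8.87709561 = 4.06585786 / 8.87709561 = 0.458
So phi_hat = [-0.2860, 0.4580].
Therefore phi_hat_1 = -0.2860.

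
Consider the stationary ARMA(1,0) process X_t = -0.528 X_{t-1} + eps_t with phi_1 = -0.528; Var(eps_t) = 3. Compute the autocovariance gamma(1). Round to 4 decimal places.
\gamma(1) = -2.1963

Multiply the model equation by X_{t-k} and take expectations. With theta_0 = psi_0 = 1 and psi_j the MA(infinity) weights, this gives
  gamma(k) - sum_i phi_i gamma(k-i) = c_k,
  c_k = sigma^2 * sum_{j=k..q} theta_j psi_{j-k}   (c_k = 0 for k > q),
using gamma(-m) = gamma(m).
Pure AR (q = 0): c_0 = sigma^2 = 3, c_k = 0 for k >= 1.
Equations for k = 0 and k = 1 (AR order 1):
  gamma(0) = phi_1 gamma(1) + c_0
  gamma(1) = phi_1 gamma(0) + c_1
Substituting the second into the first: gamma(0) (1 - phi_1^2) = c_0 + phi_1 c_1, so
  gamma(0) = c_0 / (1 - phi_1^2) = 3 / (1 - (-0.528)^2) = 3 / 0.721216 = 4.159641.
  gamma(1) = phi_1 gamma(0) = (-0.528)(4.159641) = -2.196291.
Therefore gamma(1) = -2.1963 (to 4 decimal places).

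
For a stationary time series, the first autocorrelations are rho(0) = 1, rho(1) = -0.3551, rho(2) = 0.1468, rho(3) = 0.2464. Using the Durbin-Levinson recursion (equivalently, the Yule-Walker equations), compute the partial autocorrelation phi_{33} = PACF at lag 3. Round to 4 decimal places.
\phi_{33} = 0.3500

The PACF at lag k is phi_{kk}, the last component of the solution
to the Yule-Walker system G_k phi = r_k where
  (G_k)_{ij} = rho(|i - j|), (r_k)_i = rho(i), i,j = 1..k.
Equivalently, Durbin-Levinson gives phi_{kk} iteratively:
  phi_{11} = rho(1)
  phi_{kk} = [rho(k) - sum_{j=1..k-1} phi_{k-1,j} rho(k-j)]
            / [1 - sum_{j=1..k-1} phi_{k-1,j} rho(j)],
  phi_{k,j} = phi_{k-1,j} - phi_{kk} phi_{k-1,k-j},  j = 1..k-1.
Step k = 1:
  phi_11 = rho(1) = -0.3551.
Step k = 2:
  phi_22 = [rho(2) - phi_11 rho(1)] / [1 - phi_11 rho(1)] = [0.1468 - (-0.3551)(-0.3551)] / [1 - (-0.3551)(-0.3551)]
         = 0.02070399 / 0.87390399 = 0.023691.
  Update: phi_21 = phi_11 - phi_22 phi_11 = -0.3551 - (0.023691)(-0.3551) = -0.346687.
Step k = 3:
  phi_33 = [rho(3) - phi_21 rho(2) - phi_22 rho(1)] / [1 - phi_21 rho(1) - phi_22 rho(2)]
    numerator   = 0.2464 - (-0.346687)(0.1468) - (0.023691)(-0.3551) = 0.30570649
    denominator = 1 - (-0.346687)(-0.3551) - (0.023691)(0.1468) = 0.87341348
  phi_33 = 0.30570649 / 0.87341348 = 0.35.
Therefore phi_{33} = 0.3500.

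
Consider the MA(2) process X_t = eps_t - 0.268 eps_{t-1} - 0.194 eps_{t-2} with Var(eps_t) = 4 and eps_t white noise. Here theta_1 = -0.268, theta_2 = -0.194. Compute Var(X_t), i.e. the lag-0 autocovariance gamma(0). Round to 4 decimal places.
\gamma(0) = 4.4378

For an MA(q) process X_t = eps_t + sum_i theta_i eps_{t-i} with
Var(eps_t) = sigma^2, the variance is
  gamma(0) = sigma^2 * (1 + sum_i theta_i^2).
  sum_i theta_i^2 = (-0.268)^2 + (-0.194)^2 = 0.071824 + 0.037636 = 0.10946.
  gamma(0) = 4 * (1 + 0.10946) = 4 * 1.10946 = 4.43784, which rounds to 4.4378.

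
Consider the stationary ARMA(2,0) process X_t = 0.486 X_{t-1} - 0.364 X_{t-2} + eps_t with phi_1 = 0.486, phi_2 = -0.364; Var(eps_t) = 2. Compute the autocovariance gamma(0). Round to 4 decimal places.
\gamma(0) = 2.6407

Multiply the model equation by X_{t-k} and take expectations. With theta_0 = psi_0 = 1 and psi_j the MA(infinity) weights, this gives
  gamma(k) - sum_i phi_i gamma(k-i) = c_k,
  c_k = sigma^2 * sum_{j=k..q} theta_j psi_{j-k}   (c_k = 0 for k > q),
using gamma(-m) = gamma(m).
Pure AR (q = 0): c_0 = sigma^2 = 2, c_k = 0 for k >= 1.
Equations for k = 0, 1, 2 (AR order 2, c_2 = 0):
  (E0) gamma(0) = phi_1 gamma(1) + phi_2 gamma(2) + c_0
  (E1) gamma(1) = phi_1 gamma(0) + phi_2 gamma(1) + c_1
  (E2) gamma(2) = phi_1 gamma(1) + phi_2 gamma(0)
From (E1): gamma(1) = A gamma(0) + B with
  A = phi_1 / (1 - phi_2) = 0.486 / 1.364 = 0.356305,   B = c_1 / (1 - phi_2) = 0 / 1.364 = 0.
Insert (E2) into (E0): gamma(0) (1 - phi_2^2) = phi_1 (1 + phi_2) gamma(1) + c_0.
  phi_1 (1 + phi_2) = (0.486)(0.636) = 0.309096,   1 - phi_2^2 = 0.867504.
Replace gamma(1) by A gamma(0) + B and collect gamma(0):
  gamma(0) [0.867504 - (0.309096)(0.356305)] = c_0 = 2
  gamma(0) * 0.757372 = 2
  gamma(0) = 2 / 0.757372 = 2.640712.
Therefore gamma(0) = 2.6407 (to 4 decimal places).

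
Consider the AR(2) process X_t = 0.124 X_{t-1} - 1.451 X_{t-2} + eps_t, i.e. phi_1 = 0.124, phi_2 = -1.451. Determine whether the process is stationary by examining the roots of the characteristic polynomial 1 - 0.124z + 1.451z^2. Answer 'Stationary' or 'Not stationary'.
\text{Not stationary}

The AR(p) characteristic polynomial is P(z) = 1 - 0.124z + 1.451z^2.
Stationarity requires all roots to lie outside the unit circle, i.e. |z| > 1 for every root.
Set 1 + (-0.124) z + (1.451) z^2 = 0, i.e. a z^2 + b z + c = 0 with a = 1.451, b = -0.124, c = 1.
Discriminant D = b^2 - 4ac = (-0.124)^2 - 4*(1.451)*1 = 0.015376 - (5.804) = -5.788624.
D < 0, so the roots are the complex-conjugate pair z = (-b +/- i sqrt(-D)) / (2a) = 0.0427 +/- 0.8291i.
For a conjugate pair |z|^2 = z * conj(z) = (product of roots) = c/a = 1/(1.451) = 0.68918, so |z| = sqrt(0.68918) = 0.8302 for both roots.
Moduli of all roots: 0.8302, 0.8302.
All moduli strictly greater than 1? No.
Verdict: Not stationary.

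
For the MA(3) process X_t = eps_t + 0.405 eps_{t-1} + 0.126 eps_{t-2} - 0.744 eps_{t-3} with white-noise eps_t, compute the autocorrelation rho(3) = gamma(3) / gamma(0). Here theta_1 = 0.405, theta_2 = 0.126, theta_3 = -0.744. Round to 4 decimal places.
\rho(3) = -0.4292

For an MA(q) process with theta_0 = 1, the autocovariance is
  gamma(k) = sigma^2 * sum_{i=0..q-k} theta_i * theta_{i+k},
and rho(k) = gamma(k) / gamma(0). Sigma^2 cancels.
  numerator   = (1)*(-0.744) = -0.744.
  denominator = (1)^2 + (0.405)^2 + (0.126)^2 + (-0.744)^2 = 1.733437.
  rho(3) = -0.744 / 1.733437 = -0.4292.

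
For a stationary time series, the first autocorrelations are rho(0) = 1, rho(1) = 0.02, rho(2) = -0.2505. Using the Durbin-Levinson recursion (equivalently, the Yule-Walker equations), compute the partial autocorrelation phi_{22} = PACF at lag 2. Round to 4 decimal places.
\phi_{22} = -0.2510

The PACF at lag k is phi_{kk}, the last component of the solution
to the Yule-Walker system G_k phi = r_k where
  (G_k)_{ij} = rho(|i - j|), (r_k)_i = rho(i), i,j = 1..k.
Equivalently, Durbin-Levinson gives phi_{kk} iteratively:
  phi_{11} = rho(1)
  phi_{kk} = [rho(k) - sum_{j=1..k-1} phi_{k-1,j} rho(k-j)]
            / [1 - sum_{j=1..k-1} phi_{k-1,j} rho(j)],
  phi_{k,j} = phi_{k-1,j} - phi_{kk} phi_{k-1,k-j},  j = 1..k-1.
Step k = 1:
  phi_11 = rho(1) = 0.02.
Step k = 2:
  phi_22 = [rho(2) - phi_11 rho(1)] / [1 - phi_11 rho(1)] = [-0.2505 - (0.02)(0.02)] / [1 - (0.02)(0.02)]
         = -0.2509 / 0.9996 = -0.251.
Therefore phi_{22} = -0.2510.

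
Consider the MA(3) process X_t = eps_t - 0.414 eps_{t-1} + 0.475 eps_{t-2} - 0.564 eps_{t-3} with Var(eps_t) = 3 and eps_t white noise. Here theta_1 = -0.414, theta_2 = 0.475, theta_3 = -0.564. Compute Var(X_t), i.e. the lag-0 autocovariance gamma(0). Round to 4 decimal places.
\gamma(0) = 5.1454

For an MA(q) process X_t = eps_t + sum_i theta_i eps_{t-i} with
Var(eps_t) = sigma^2, the variance is
  gamma(0) = sigma^2 * (1 + sum_i theta_i^2).
  sum_i theta_i^2 = (-0.414)^2 + (0.475)^2 + (-0.564)^2 = 0.171396 + 0.225625 + 0.318096 = 0.715117.
  gamma(0) = 3 * (1 + 0.715117) = 3 * 1.715117 = 5.145351, which rounds to 5.1454.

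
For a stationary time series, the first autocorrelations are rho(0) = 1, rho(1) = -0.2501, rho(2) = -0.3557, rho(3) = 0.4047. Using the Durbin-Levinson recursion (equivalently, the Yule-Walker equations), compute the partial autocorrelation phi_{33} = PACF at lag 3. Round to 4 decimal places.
\phi_{33} = 0.2190

The PACF at lag k is phi_{kk}, the last component of the solution
to the Yule-Walker system G_k phi = r_k where
  (G_k)_{ij} = rho(|i - j|), (r_k)_i = rho(i), i,j = 1..k.
Equivalently, Durbin-Levinson gives phi_{kk} iteratively:
  phi_{11} = rho(1)
  phi_{kk} = [rho(k) - sum_{j=1..k-1} phi_{k-1,j} rho(k-j)]
            / [1 - sum_{j=1..k-1} phi_{k-1,j} rho(j)],
  phi_{k,j} = phi_{k-1,j} - phi_{kk} phi_{k-1,k-j},  j = 1..k-1.
Step k = 1:
  phi_11 = rho(1) = -0.2501.
Step k = 2:
  phi_22 = [rho(2) - phi_11 rho(1)] / [1 - phi_11 rho(1)] = [-0.3557 - (-0.2501)(-0.2501)] / [1 - (-0.2501)(-0.2501)]
         = -0.41825001 / 0.93744999 = -0.446157.
  Update: phi_21 = phi_11 - phi_22 phi_11 = -0.2501 - (-0.446157)(-0.2501) = -0.361684.
Step k = 3:
  phi_33 = [rho(3) - phi_21 rho(2) - phi_22 rho(1)] / [1 - phi_21 rho(1) - phi_22 rho(2)]
    numerator   = 0.4047 - (-0.361684)(-0.3557) - (-0.446157)(-0.2501) = 0.16446513
    denominator = 1 - (-0.361684)(-0.2501) - (-0.446157)(-0.3557) = 0.75084476
  phi_33 = 0.16446513 / 0.75084476 = 0.219.
Therefore phi_{33} = 0.2190.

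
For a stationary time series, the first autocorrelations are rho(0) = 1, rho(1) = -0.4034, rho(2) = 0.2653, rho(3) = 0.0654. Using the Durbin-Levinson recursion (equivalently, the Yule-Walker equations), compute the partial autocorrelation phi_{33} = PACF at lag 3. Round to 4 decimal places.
\phi_{33} = 0.2531

The PACF at lag k is phi_{kk}, the last component of the solution
to the Yule-Walker system G_k phi = r_k where
  (G_k)_{ij} = rho(|i - j|), (r_k)_i = rho(i), i,j = 1..k.
Equivalently, Durbin-Levinson gives phi_{kk} iteratively:
  phi_{11} = rho(1)
  phi_{kk} = [rho(k) - sum_{j=1..k-1} phi_{k-1,j} rho(k-j)]
            / [1 - sum_{j=1..k-1} phi_{k-1,j} rho(j)],
  phi_{k,j} = phi_{k-1,j} - phi_{kk} phi_{k-1,k-j},  j = 1..k-1.
Step k = 1:
  phi_11 = rho(1) = -0.4034.
Step k = 2:
  phi_22 = [rho(2) - phi_11 rho(1)] / [1 - phi_11 rho(1)] = [0.2653 - (-0.4034)(-0.4034)] / [1 - (-0.4034)(-0.4034)]
         = 0.10256844 / 0.83726844 = 0.122504.
  Update: phi_21 = phi_11 - phi_22 phi_11 = -0.4034 - (0.122504)(-0.4034) = -0.353982.
Step k = 3:
  phi_33 = [rho(3) - phi_21 rho(2) - phi_22 rho(1)] / [1 - phi_21 rho(1) - phi_22 rho(2)]
    numerator   = 0.0654 - (-0.353982)(0.2653) - (0.122504)(-0.4034) = 0.2087294
    denominator = 1 - (-0.353982)(-0.4034) - (0.122504)(0.2653) = 0.82470343
  phi_33 = 0.2087294 / 0.82470343 = 0.2531.
Therefore phi_{33} = 0.2531.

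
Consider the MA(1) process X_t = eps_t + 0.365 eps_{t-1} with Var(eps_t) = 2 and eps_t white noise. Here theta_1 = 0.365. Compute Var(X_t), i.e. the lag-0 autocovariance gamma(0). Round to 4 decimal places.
\gamma(0) = 2.2665

For an MA(q) process X_t = eps_t + sum_i theta_i eps_{t-i} with
Var(eps_t) = sigma^2, the variance is
  gamma(0) = sigma^2 * (1 + sum_i theta_i^2).
  sum_i theta_i^2 = (0.365)^2 = 0.133225.
  gamma(0) = 2 * (1 + 0.133225) = 2 * 1.133225 = 2.26645, which rounds to 2.2665.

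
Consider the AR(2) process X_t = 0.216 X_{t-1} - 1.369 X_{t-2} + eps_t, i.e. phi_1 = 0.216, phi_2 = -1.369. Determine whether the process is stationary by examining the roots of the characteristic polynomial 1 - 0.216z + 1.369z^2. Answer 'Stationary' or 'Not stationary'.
\text{Not stationary}

The AR(p) characteristic polynomial is P(z) = 1 - 0.216z + 1.369z^2.
Stationarity requires all roots to lie outside the unit circle, i.e. |z| > 1 for every root.
Set 1 + (-0.216) z + (1.369) z^2 = 0, i.e. a z^2 + b z + c = 0 with a = 1.369, b = -0.216, c = 1.
Discriminant D = b^2 - 4ac = (-0.216)^2 - 4*(1.369)*1 = 0.046656 - (5.476) = -5.429344.
D < 0, so the roots are the complex-conjugate pair z = (-b +/- i sqrt(-D)) / (2a) = 0.0789 +/- 0.851i.
For a conjugate pair |z|^2 = z * conj(z) = (product of roots) = c/a = 1/(1.369) = 0.73046, so |z| = sqrt(0.73046) = 0.8547 for both roots.
Moduli of all roots: 0.8547, 0.8547.
All moduli strictly greater than 1? No.
Verdict: Not stationary.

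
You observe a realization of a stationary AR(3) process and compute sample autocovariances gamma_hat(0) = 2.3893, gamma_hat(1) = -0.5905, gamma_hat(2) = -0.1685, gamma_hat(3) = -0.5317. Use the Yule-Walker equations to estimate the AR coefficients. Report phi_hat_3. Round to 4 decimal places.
\hat\phi_{3} = -0.3010

The Yule-Walker equations for an AR(p) process read, in matrix form,
  Gamma_p phi = r_p,   with   (Gamma_p)_{ij} = gamma(|i - j|),
                       (r_p)_i = gamma(i),   i,j = 1..p.
Substitute the sample gammas (Toeplitz matrix and right-hand side of size 3):
  Gamma_p = [[2.3893, -0.5905, -0.1685], [-0.5905, 2.3893, -0.5905], [-0.1685, -0.5905, 2.3893]]
  r_p     = [-0.5905, -0.1685, -0.5317]
Written out (R1..R3):
  (R1) 2.3893 phi_1 - 0.5905 phi_2 - 0.1685 phi_3 = -0.5905
  (R2) -0.5905 phi_1 + 2.3893 phi_2 - 0.5905 phi_3 = -0.1685
  (R3) -0.1685 phi_1 - 0.5905 phi_2 + 2.3893 phi_3 = -0.5317
Gaussian elimination:
  R2 <- R2 - (-0.5905/2.3893) R1 = R2 - (-0.247144) R1:  2.243362 phi_2 - 0.632144 phi_3 = -0.314438
  R3 <- R3 - (-0.1685/2.3893) R1 = R3 - (-0.070523) R1:  -0.632144 phi_2 + 2.377417 phi_3 = -0.573344
  R3 <- R3 - (-0.632144/2.243362) R2 = R3 - (-0.281784) R2:  2.199289 phi_3 = -0.661947
Back-substitution:
  phi_hat_3 = -0.661947 / 2.199289 = -0.300982
  phi_hat_2 = (-0.314438 - (-0.632144)(-0.300982)) / 2.243362 = -0.224976
  phi_hat_1 = (-0.5905 - (-0.5905)(-0.224976) - (-0.1685)(-0.300982)) / 2.3893 = -0.323971
So phi_hat = [-0.3240, -0.2250, -0.3010].
Therefore phi_hat_3 = -0.3010.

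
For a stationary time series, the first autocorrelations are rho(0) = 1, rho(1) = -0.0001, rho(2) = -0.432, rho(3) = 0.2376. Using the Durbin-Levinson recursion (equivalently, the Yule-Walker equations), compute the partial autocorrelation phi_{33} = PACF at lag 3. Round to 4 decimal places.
\phi_{33} = 0.2920

The PACF at lag k is phi_{kk}, the last component of the solution
to the Yule-Walker system G_k phi = r_k where
  (G_k)_{ij} = rho(|i - j|), (r_k)_i = rho(i), i,j = 1..k.
Equivalently, Durbin-Levinson gives phi_{kk} iteratively:
  phi_{11} = rho(1)
  phi_{kk} = [rho(k) - sum_{j=1..k-1} phi_{k-1,j} rho(k-j)]
            / [1 - sum_{j=1..k-1} phi_{k-1,j} rho(j)],
  phi_{k,j} = phi_{k-1,j} - phi_{kk} phi_{k-1,k-j},  j = 1..k-1.
Step k = 1:
  phi_11 = rho(1) = -0.0001.
Step k = 2:
  phi_22 = [rho(2) - phi_11 rho(1)] / [1 - phi_11 rho(1)] = [-0.432 - (-0.0001)(-0.0001)] / [1 - (-0.0001)(-0.0001)]
         = -0.43200001 / 0.99999999 = -0.432.
  Update: phi_21 = phi_11 - phi_22 phi_11 = -0.0001 - (-0.432)(-0.0001) = -0.000143.
Step k = 3:
  phi_33 = [rho(3) - phi_21 rho(2) - phi_22 rho(1)] / [1 - phi_21 rho(1) - phi_22 rho(2)]
    numerator   = 0.2376 - (-0.000143)(-0.432) - (-0.432)(-0.0001) = 0.23749494
    denominator = 1 - (-0.000143)(-0.0001) - (-0.432)(-0.432) = 0.81337598
  phi_33 = 0.23749494 / 0.81337598 = 0.292.
Therefore phi_{33} = 0.2920.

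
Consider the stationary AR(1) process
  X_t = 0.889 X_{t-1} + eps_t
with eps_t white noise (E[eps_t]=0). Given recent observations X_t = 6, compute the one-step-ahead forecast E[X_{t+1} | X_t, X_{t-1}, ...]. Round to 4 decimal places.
E[X_{t+1} \mid \mathcal F_t] = 5.3340

For an AR(p) model X_t = c + sum_i phi_i X_{t-i} + eps_t, the
one-step-ahead conditional mean is
  E[X_{t+1} | X_t, ...] = c + sum_i phi_i X_{t+1-i}.
Substitute known values:
  E[X_{t+1} | ...] = (0.889) * (6)
                   = 5.3340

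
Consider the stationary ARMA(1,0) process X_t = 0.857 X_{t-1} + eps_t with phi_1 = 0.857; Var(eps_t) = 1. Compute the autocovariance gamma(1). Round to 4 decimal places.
\gamma(1) = 3.2273

Multiply the model equation by X_{t-k} and take expectations. With theta_0 = psi_0 = 1 and psi_j the MA(infinity) weights, this gives
  gamma(k) - sum_i phi_i gamma(k-i) = c_k,
  c_k = sigma^2 * sum_{j=k..q} theta_j psi_{j-k}   (c_k = 0 for k > q),
using gamma(-m) = gamma(m).
Pure AR (q = 0): c_0 = sigma^2 = 1, c_k = 0 for k >= 1.
Equations for k = 0 and k = 1 (AR order 1):
  gamma(0) = phi_1 gamma(1) + c_0
  gamma(1) = phi_1 gamma(0) + c_1
Substituting the second into the first: gamma(0) (1 - phi_1^2) = c_0 + phi_1 c_1, so
  gamma(0) = c_0 / (1 - phi_1^2) = 1 / (1 - (0.857)^2) = 1 / 0.265551 = 3.765755.
  gamma(1) = phi_1 gamma(0) = (0.857)(3.765755) = 3.227252.
Therefore gamma(1) = 3.2273 (to 4 decimal places).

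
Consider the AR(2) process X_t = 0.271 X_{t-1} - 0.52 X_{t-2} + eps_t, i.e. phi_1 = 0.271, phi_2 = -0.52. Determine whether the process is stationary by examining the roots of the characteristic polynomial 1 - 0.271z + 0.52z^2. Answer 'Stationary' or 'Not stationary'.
\text{Stationary}

The AR(p) characteristic polynomial is P(z) = 1 - 0.271z + 0.52z^2.
Stationarity requires all roots to lie outside the unit circle, i.e. |z| > 1 for every root.
Set 1 + (-0.271) z + (0.52) z^2 = 0, i.e. a z^2 + b z + c = 0 with a = 0.52, b = -0.271, c = 1.
Discriminant D = b^2 - 4ac = (-0.271)^2 - 4*(0.52)*1 = 0.073441 - (2.08) = -2.006559.
D < 0, so the roots are the complex-conjugate pair z = (-b +/- i sqrt(-D)) / (2a) = 0.2606 +/- 1.362i.
For a conjugate pair |z|^2 = z * conj(z) = (product of roots) = c/a = 1/(0.52) = 1.923077, so |z| = sqrt(1.923077) = 1.3868 for both roots.
Moduli of all roots: 1.3868, 1.3868.
All moduli strictly greater than 1? Yes.
Verdict: Stationary.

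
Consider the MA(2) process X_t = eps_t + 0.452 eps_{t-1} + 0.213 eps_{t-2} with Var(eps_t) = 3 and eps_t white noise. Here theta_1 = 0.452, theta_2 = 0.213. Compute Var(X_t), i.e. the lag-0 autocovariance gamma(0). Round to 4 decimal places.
\gamma(0) = 3.7490

For an MA(q) process X_t = eps_t + sum_i theta_i eps_{t-i} with
Var(eps_t) = sigma^2, the variance is
  gamma(0) = sigma^2 * (1 + sum_i theta_i^2).
  sum_i theta_i^2 = (0.452)^2 + (0.213)^2 = 0.204304 + 0.045369 = 0.249673.
  gamma(0) = 3 * (1 + 0.249673) = 3 * 1.249673 = 3.749019, which rounds to 3.7490.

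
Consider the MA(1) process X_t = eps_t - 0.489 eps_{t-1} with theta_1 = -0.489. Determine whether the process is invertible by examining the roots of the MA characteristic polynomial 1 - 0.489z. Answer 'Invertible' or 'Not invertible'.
\text{Invertible}

The MA(q) characteristic polynomial is P(z) = 1 - 0.489z.
Invertibility requires all roots to lie outside the unit circle, i.e. |z| > 1 for every root.
This is linear in z: 1 + (-0.489) z = 0  =>  z = -1/(-0.489) = 2.04499,  |z| = 2.04499.
Moduli of all roots: 2.0450.
All moduli strictly greater than 1? Yes.
Verdict: Invertible.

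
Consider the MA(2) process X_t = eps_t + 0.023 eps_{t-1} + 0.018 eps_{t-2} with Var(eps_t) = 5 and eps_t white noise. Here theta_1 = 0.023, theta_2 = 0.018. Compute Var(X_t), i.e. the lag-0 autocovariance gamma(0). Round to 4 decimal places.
\gamma(0) = 5.0043

For an MA(q) process X_t = eps_t + sum_i theta_i eps_{t-i} with
Var(eps_t) = sigma^2, the variance is
  gamma(0) = sigma^2 * (1 + sum_i theta_i^2).
  sum_i theta_i^2 = (0.023)^2 + (0.018)^2 = 0.000529 + 0.000324 = 0.000853.
  gamma(0) = 5 * (1 + 0.000853) = 5 * 1.000853 = 5.004265, which rounds to 5.0043.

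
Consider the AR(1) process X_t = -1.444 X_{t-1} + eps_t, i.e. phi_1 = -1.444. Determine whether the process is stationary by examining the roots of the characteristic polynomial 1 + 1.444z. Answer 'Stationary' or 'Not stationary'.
\text{Not stationary}

The AR(p) characteristic polynomial is P(z) = 1 + 1.444z.
Stationarity requires all roots to lie outside the unit circle, i.e. |z| > 1 for every root.
This is linear in z: 1 + (1.444) z = 0  =>  z = -1/(1.444) = -0.692521,  |z| = 0.692521.
Moduli of all roots: 0.6925.
All moduli strictly greater than 1? No.
Verdict: Not stationary.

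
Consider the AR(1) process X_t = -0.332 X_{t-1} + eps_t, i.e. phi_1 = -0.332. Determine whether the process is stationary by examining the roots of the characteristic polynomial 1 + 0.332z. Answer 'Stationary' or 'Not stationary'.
\text{Stationary}

The AR(p) characteristic polynomial is P(z) = 1 + 0.332z.
Stationarity requires all roots to lie outside the unit circle, i.e. |z| > 1 for every root.
This is linear in z: 1 + (0.332) z = 0  =>  z = -1/(0.332) = -3.012048,  |z| = 3.012048.
Moduli of all roots: 3.0120.
All moduli strictly greater than 1? Yes.
Verdict: Stationary.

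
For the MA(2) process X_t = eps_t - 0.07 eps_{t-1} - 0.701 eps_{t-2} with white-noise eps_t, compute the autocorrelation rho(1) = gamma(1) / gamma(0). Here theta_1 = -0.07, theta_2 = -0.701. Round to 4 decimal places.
\rho(1) = -0.0140

For an MA(q) process with theta_0 = 1, the autocovariance is
  gamma(k) = sigma^2 * sum_{i=0..q-k} theta_i * theta_{i+k},
and rho(k) = gamma(k) / gamma(0). Sigma^2 cancels.
  numerator   = (1)*(-0.07) + (-0.07)*(-0.701) = -0.02093.
  denominator = (1)^2 + (-0.07)^2 + (-0.701)^2 = 1.496301.
  rho(1) = -0.02093 / 1.496301 = -0.0140.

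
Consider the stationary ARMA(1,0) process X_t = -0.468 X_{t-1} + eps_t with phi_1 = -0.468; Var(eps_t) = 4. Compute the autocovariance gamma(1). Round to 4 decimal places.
\gamma(1) = -2.3970

Multiply the model equation by X_{t-k} and take expectations. With theta_0 = psi_0 = 1 and psi_j the MA(infinity) weights, this gives
  gamma(k) - sum_i phi_i gamma(k-i) = c_k,
  c_k = sigma^2 * sum_{j=k..q} theta_j psi_{j-k}   (c_k = 0 for k > q),
using gamma(-m) = gamma(m).
Pure AR (q = 0): c_0 = sigma^2 = 4, c_k = 0 for k >= 1.
Equations for k = 0 and k = 1 (AR order 1):
  gamma(0) = phi_1 gamma(1) + c_0
  gamma(1) = phi_1 gamma(0) + c_1
Substituting the second into the first: gamma(0) (1 - phi_1^2) = c_0 + phi_1 c_1, so
  gamma(0) = c_0 / (1 - phi_1^2) = 4 / (1 - (-0.468)^2) = 4 / 0.780976 = 5.121796.
  gamma(1) = phi_1 gamma(0) = (-0.468)(5.121796) = -2.397001.
Therefore gamma(1) = -2.3970 (to 4 decimal places).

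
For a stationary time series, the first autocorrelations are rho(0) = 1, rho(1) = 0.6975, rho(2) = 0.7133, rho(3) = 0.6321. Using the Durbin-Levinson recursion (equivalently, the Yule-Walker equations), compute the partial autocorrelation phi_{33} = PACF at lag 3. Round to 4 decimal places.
\phi_{33} = 0.1119

The PACF at lag k is phi_{kk}, the last component of the solution
to the Yule-Walker system G_k phi = r_k where
  (G_k)_{ij} = rho(|i - j|), (r_k)_i = rho(i), i,j = 1..k.
Equivalently, Durbin-Levinson gives phi_{kk} iteratively:
  phi_{11} = rho(1)
  phi_{kk} = [rho(k) - sum_{j=1..k-1} phi_{k-1,j} rho(k-j)]
            / [1 - sum_{j=1..k-1} phi_{k-1,j} rho(j)],
  phi_{k,j} = phi_{k-1,j} - phi_{kk} phi_{k-1,k-j},  j = 1..k-1.
Step k = 1:
  phi_11 = rho(1) = 0.6975.
Step k = 2:
  phi_22 = [rho(2) - phi_11 rho(1)] / [1 - phi_11 rho(1)] = [0.7133 - (0.6975)(0.6975)] / [1 - (0.6975)(0.6975)]
         = 0.22679375 / 0.51349375 = 0.441668.
  Update: phi_21 = phi_11 - phi_22 phi_11 = 0.6975 - (0.441668)(0.6975) = 0.389437.
Step k = 3:
  phi_33 = [rho(3) - phi_21 rho(2) - phi_22 rho(1)] / [1 - phi_21 rho(1) - phi_22 rho(2)]
    numerator   = 0.6321 - (0.389437)(0.7133) - (0.441668)(0.6975) = 0.04625147
    denominator = 1 - (0.389437)(0.6975) - (0.441668)(0.7133) = 0.41332621
  phi_33 = 0.04625147 / 0.41332621 = 0.1119.
Therefore phi_{33} = 0.1119.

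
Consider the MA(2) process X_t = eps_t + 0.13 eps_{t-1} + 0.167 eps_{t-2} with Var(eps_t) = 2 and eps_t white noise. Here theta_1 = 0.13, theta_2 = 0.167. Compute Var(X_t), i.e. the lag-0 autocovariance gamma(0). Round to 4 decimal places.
\gamma(0) = 2.0896

For an MA(q) process X_t = eps_t + sum_i theta_i eps_{t-i} with
Var(eps_t) = sigma^2, the variance is
  gamma(0) = sigma^2 * (1 + sum_i theta_i^2).
  sum_i theta_i^2 = (0.13)^2 + (0.167)^2 = 0.0169 + 0.027889 = 0.044789.
  gamma(0) = 2 * (1 + 0.044789) = 2 * 1.044789 = 2.089578, which rounds to 2.0896.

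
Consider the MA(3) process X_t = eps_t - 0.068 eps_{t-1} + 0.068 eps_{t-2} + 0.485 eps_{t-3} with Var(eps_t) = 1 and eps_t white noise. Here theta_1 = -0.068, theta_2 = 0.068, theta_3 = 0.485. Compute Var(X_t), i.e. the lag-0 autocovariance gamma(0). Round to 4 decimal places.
\gamma(0) = 1.2445

For an MA(q) process X_t = eps_t + sum_i theta_i eps_{t-i} with
Var(eps_t) = sigma^2, the variance is
  gamma(0) = sigma^2 * (1 + sum_i theta_i^2).
  sum_i theta_i^2 = (-0.068)^2 + (0.068)^2 + (0.485)^2 = 0.004624 + 0.004624 + 0.235225 = 0.244473.
  gamma(0) = 1 * (1 + 0.244473) = 1 * 1.244473 = 1.244473, which rounds to 1.2445.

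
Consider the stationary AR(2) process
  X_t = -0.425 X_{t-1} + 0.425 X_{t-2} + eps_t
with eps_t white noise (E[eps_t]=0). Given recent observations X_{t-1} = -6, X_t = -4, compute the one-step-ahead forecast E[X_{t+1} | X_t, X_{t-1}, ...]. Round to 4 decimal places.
E[X_{t+1} \mid \mathcal F_t] = -0.8500

For an AR(p) model X_t = c + sum_i phi_i X_{t-i} + eps_t, the
one-step-ahead conditional mean is
  E[X_{t+1} | X_t, ...] = c + sum_i phi_i X_{t+1-i}.
Substitute known values:
  E[X_{t+1} | ...] = (-0.425) * (-4) + (0.425) * (-6)
                   = -0.8500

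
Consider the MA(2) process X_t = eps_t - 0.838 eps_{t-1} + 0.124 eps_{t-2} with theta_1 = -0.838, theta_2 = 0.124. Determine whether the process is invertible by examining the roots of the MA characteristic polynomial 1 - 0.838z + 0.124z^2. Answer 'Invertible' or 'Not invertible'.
\text{Invertible}

The MA(q) characteristic polynomial is P(z) = 1 - 0.838z + 0.124z^2.
Invertibility requires all roots to lie outside the unit circle, i.e. |z| > 1 for every root.
Set 1 + (-0.838) z + (0.124) z^2 = 0, i.e. a z^2 + b z + c = 0 with a = 0.124, b = -0.838, c = 1.
Discriminant D = b^2 - 4ac = (-0.838)^2 - 4*(0.124)*1 = 0.702244 - (0.496) = 0.206244.
D >= 0, so the roots are real: z = (-b +/- sqrt(D)) / (2a) = (0.838 +/- 0.454141) / (0.248).
  z_1 = (0.838 + 0.454141) / (0.248) = 5.2102,   |z_1| = 5.2102.
  z_2 = (0.838 - 0.454141) / (0.248) = 1.5478,   |z_2| = 1.5478.
Moduli of all roots: 5.2102, 1.5478.
All moduli strictly greater than 1? Yes.
Verdict: Invertible.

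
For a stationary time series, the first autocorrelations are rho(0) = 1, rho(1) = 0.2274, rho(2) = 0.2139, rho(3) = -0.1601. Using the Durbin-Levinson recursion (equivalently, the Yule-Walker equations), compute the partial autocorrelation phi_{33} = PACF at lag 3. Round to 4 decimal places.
\phi_{33} = -0.2600

The PACF at lag k is phi_{kk}, the last component of the solution
to the Yule-Walker system G_k phi = r_k where
  (G_k)_{ij} = rho(|i - j|), (r_k)_i = rho(i), i,j = 1..k.
Equivalently, Durbin-Levinson gives phi_{kk} iteratively:
  phi_{11} = rho(1)
  phi_{kk} = [rho(k) - sum_{j=1..k-1} phi_{k-1,j} rho(k-j)]
            / [1 - sum_{j=1..k-1} phi_{k-1,j} rho(j)],
  phi_{k,j} = phi_{k-1,j} - phi_{kk} phi_{k-1,k-j},  j = 1..k-1.
Step k = 1:
  phi_11 = rho(1) = 0.2274.
Step k = 2:
  phi_22 = [rho(2) - phi_11 rho(1)] / [1 - phi_11 rho(1)] = [0.2139 - (0.2274)(0.2274)] / [1 - (0.2274)(0.2274)]
         = 0.16218924 / 0.94828924 = 0.171034.
  Update: phi_21 = phi_11 - phi_22 phi_11 = 0.2274 - (0.171034)(0.2274) = 0.188507.
Step k = 3:
  phi_33 = [rho(3) - phi_21 rho(2) - phi_22 rho(1)] / [1 - phi_21 rho(1) - phi_22 rho(2)]
    numerator   = -0.1601 - (0.188507)(0.2139) - (0.171034)(0.2274) = -0.23931466
    denominator = 1 - (0.188507)(0.2274) - (0.171034)(0.2139) = 0.92054944
  phi_33 = -0.23931466 / 0.92054944 = -0.26.
Therefore phi_{33} = -0.2600.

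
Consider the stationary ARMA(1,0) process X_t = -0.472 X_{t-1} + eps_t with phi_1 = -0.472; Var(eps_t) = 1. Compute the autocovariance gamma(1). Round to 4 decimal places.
\gamma(1) = -0.6073

Multiply the model equation by X_{t-k} and take expectations. With theta_0 = psi_0 = 1 and psi_j the MA(infinity) weights, this gives
  gamma(k) - sum_i phi_i gamma(k-i) = c_k,
  c_k = sigma^2 * sum_{j=k..q} theta_j psi_{j-k}   (c_k = 0 for k > q),
using gamma(-m) = gamma(m).
Pure AR (q = 0): c_0 = sigma^2 = 1, c_k = 0 for k >= 1.
Equations for k = 0 and k = 1 (AR order 1):
  gamma(0) = phi_1 gamma(1) + c_0
  gamma(1) = phi_1 gamma(0) + c_1
Substituting the second into the first: gamma(0) (1 - phi_1^2) = c_0 + phi_1 c_1, so
  gamma(0) = c_0 / (1 - phi_1^2) = 1 / (1 - (-0.472)^2) = 1 / 0.777216 = 1.286644.
  gamma(1) = phi_1 gamma(0) = (-0.472)(1.286644) = -0.607296.
Therefore gamma(1) = -0.6073 (to 4 decimal places).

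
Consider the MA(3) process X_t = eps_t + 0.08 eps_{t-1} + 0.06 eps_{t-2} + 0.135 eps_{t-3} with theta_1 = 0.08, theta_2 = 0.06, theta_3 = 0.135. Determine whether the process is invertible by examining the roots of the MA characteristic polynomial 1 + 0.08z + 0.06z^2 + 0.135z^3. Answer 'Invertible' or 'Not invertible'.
\text{Invertible}

The MA(q) characteristic polynomial is P(z) = 1 + 0.08z + 0.06z^2 + 0.135z^3.
Invertibility requires all roots to lie outside the unit circle, i.e. |z| > 1 for every root.
Degree 3: look for a simple real root z0 first, then factor out (1 - z/z0) and solve the remaining quadratic.
Testing z0 = -2: P(-2) = 1 + (0.08)(-2) + (0.06)(-2)^2 + (0.135)(-2)^3
  = 1 + (-0.16) + (0.24) + (-1.08) = 0.  So z_0 = -2 is a root, |z_0| = 2.
Divide out the factor (1 + 0.5 z) = (1 - z/z0) (since 1/z0 = -0.5):
  P(z) = (1 + 0.5 z)(1 + (-0.42) z + (0.27) z^2)
  [check: z-coef -0.42 - (-0.5) = 0.08; z^2-coef 0.27 - (-0.5)(-0.42) = 0.06; z^3-coef -(-0.5)(0.27) = 0.135.]
Remaining roots from the quadratic factor 1 + (-0.42) z + (0.27) z^2:
  Set 1 + (-0.42) z + (0.27) z^2 = 0, i.e. a z^2 + b z + c = 0 with a = 0.27, b = -0.42, c = 1.
  Discriminant D = b^2 - 4ac = (-0.42)^2 - 4*(0.27)*1 = 0.1764 - (1.08) = -0.9036.
  D < 0, so the roots are the complex-conjugate pair z = (-b +/- i sqrt(-D)) / (2a) = 0.7778 +/- 1.7603i.
  For a conjugate pair |z|^2 = z * conj(z) = (product of roots) = c/a = 1/(0.27) = 3.703704, so |z| = sqrt(3.703704) = 1.9245 for both roots.
Moduli of all roots: 2.0000, 1.9245, 1.9245.
All moduli strictly greater than 1? Yes.
Verdict: Invertible.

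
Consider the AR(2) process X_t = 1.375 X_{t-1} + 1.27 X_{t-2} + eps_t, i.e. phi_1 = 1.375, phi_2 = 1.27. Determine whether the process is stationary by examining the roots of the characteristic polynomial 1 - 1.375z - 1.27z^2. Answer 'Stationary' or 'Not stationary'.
\text{Not stationary}

The AR(p) characteristic polynomial is P(z) = 1 - 1.375z - 1.27z^2.
Stationarity requires all roots to lie outside the unit circle, i.e. |z| > 1 for every root.
Set 1 + (-1.375) z + (-1.27) z^2 = 0, i.e. a z^2 + b z + c = 0 with a = -1.27, b = -1.375, c = 1.
Discriminant D = b^2 - 4ac = (-1.375)^2 - 4*(-1.27)*1 = 1.890625 - (-5.08) = 6.970625.
D >= 0, so the roots are real: z = (-b +/- sqrt(D)) / (2a) = (1.375 +/- 2.640194) / (-2.54).
  z_1 = (1.375 + 2.640194) / (-2.54) = -1.5808,   |z_1| = 1.5808.
  z_2 = (1.375 - 2.640194) / (-2.54) = 0.4981,   |z_2| = 0.4981.
Moduli of all roots: 1.5808, 0.4981.
All moduli strictly greater than 1? No.
Verdict: Not stationary.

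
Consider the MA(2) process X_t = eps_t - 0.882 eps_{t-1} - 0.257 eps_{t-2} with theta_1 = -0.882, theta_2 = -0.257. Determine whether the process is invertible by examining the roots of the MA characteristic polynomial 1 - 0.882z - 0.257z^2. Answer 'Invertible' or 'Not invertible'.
\text{Not invertible}

The MA(q) characteristic polynomial is P(z) = 1 - 0.882z - 0.257z^2.
Invertibility requires all roots to lie outside the unit circle, i.e. |z| > 1 for every root.
Set 1 + (-0.882) z + (-0.257) z^2 = 0, i.e. a z^2 + b z + c = 0 with a = -0.257, b = -0.882, c = 1.
Discriminant D = b^2 - 4ac = (-0.882)^2 - 4*(-0.257)*1 = 0.777924 - (-1.028) = 1.805924.
D >= 0, so the roots are real: z = (-b +/- sqrt(D)) / (2a) = (0.882 +/- 1.343847) / (-0.514).
  z_1 = (0.882 + 1.343847) / (-0.514) = -4.3304,   |z_1| = 4.3304.
  z_2 = (0.882 - 1.343847) / (-0.514) = 0.8985,   |z_2| = 0.8985.
Moduli of all roots: 4.3304, 0.8985.
All moduli strictly greater than 1? No.
Verdict: Not invertible.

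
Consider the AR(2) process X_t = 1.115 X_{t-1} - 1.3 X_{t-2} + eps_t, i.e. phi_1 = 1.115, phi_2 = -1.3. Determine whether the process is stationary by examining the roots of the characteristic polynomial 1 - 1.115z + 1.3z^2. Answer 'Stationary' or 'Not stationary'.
\text{Not stationary}

The AR(p) characteristic polynomial is P(z) = 1 - 1.115z + 1.3z^2.
Stationarity requires all roots to lie outside the unit circle, i.e. |z| > 1 for every root.
Set 1 + (-1.115) z + (1.3) z^2 = 0, i.e. a z^2 + b z + c = 0 with a = 1.3, b = -1.115, c = 1.
Discriminant D = b^2 - 4ac = (-1.115)^2 - 4*(1.3)*1 = 1.243225 - (5.2) = -3.956775.
D < 0, so the roots are the complex-conjugate pair z = (-b +/- i sqrt(-D)) / (2a) = 0.4288 +/- 0.7651i.
For a conjugate pair |z|^2 = z * conj(z) = (product of roots) = c/a = 1/(1.3) = 0.769231, so |z| = sqrt(0.769231) = 0.8771 for both roots.
Moduli of all roots: 0.8771, 0.8771.
All moduli strictly greater than 1? No.
Verdict: Not stationary.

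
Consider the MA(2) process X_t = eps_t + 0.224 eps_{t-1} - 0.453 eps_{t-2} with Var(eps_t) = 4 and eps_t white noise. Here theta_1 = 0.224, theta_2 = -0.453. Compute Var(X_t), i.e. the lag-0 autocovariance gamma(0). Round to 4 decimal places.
\gamma(0) = 5.0215

For an MA(q) process X_t = eps_t + sum_i theta_i eps_{t-i} with
Var(eps_t) = sigma^2, the variance is
  gamma(0) = sigma^2 * (1 + sum_i theta_i^2).
  sum_i theta_i^2 = (0.224)^2 + (-0.453)^2 = 0.050176 + 0.205209 = 0.255385.
  gamma(0) = 4 * (1 + 0.255385) = 4 * 1.255385 = 5.02154, which rounds to 5.0215.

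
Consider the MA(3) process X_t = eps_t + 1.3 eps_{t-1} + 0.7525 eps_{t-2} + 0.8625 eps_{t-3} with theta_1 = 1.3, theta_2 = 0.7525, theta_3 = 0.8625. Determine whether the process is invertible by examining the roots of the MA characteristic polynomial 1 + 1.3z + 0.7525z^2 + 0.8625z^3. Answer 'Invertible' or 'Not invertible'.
\text{Not invertible}

The MA(q) characteristic polynomial is P(z) = 1 + 1.3z + 0.7525z^2 + 0.8625z^3.
Invertibility requires all roots to lie outside the unit circle, i.e. |z| > 1 for every root.
Degree 3: look for a simple real root z0 first, then factor out (1 - z/z0) and solve the remaining quadratic.
Testing z0 = -0.8: P(-0.8) = 1 + (1.3)(-0.8) + (0.7525)(-0.8)^2 + (0.8625)(-0.8)^3
  = 1 + (-1.04) + (0.4816) + (-0.4416) = 0.  So z_0 = -0.8 is a root, |z_0| = 0.8.
Divide out the factor (1 + 1.25 z) = (1 - z/z0) (since 1/z0 = -1.25):
  P(z) = (1 + 1.25 z)(1 + (0.05) z + (0.69) z^2)
  [check: z-coef 0.05 - (-1.25) = 1.3; z^2-coef 0.69 - (-1.25)(0.05) = 0.7525; z^3-coef -(-1.25)(0.69) = 0.8625.]
Remaining roots from the quadratic factor 1 + (0.05) z + (0.69) z^2:
  Set 1 + (0.05) z + (0.69) z^2 = 0, i.e. a z^2 + b z + c = 0 with a = 0.69, b = 0.05, c = 1.
  Discriminant D = b^2 - 4ac = (0.05)^2 - 4*(0.69)*1 = 0.0025 - (2.76) = -2.7575.
  D < 0, so the roots are the complex-conjugate pair z = (-b +/- i sqrt(-D)) / (2a) = -0.0362 +/- 1.2033i.
  For a conjugate pair |z|^2 = z * conj(z) = (product of roots) = c/a = 1/(0.69) = 1.449275, so |z| = sqrt(1.449275) = 1.2039 for both roots.
Moduli of all roots: 0.8000, 1.2039, 1.2039.
All moduli strictly greater than 1? No.
Verdict: Not invertible.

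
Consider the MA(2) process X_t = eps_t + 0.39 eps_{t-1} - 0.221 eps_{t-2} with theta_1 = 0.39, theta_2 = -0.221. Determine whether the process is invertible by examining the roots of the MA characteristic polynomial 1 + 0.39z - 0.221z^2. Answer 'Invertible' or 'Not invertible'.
\text{Invertible}

The MA(q) characteristic polynomial is P(z) = 1 + 0.39z - 0.221z^2.
Invertibility requires all roots to lie outside the unit circle, i.e. |z| > 1 for every root.
Set 1 + (0.39) z + (-0.221) z^2 = 0, i.e. a z^2 + b z + c = 0 with a = -0.221, b = 0.39, c = 1.
Discriminant D = b^2 - 4ac = (0.39)^2 - 4*(-0.221)*1 = 0.1521 - (-0.884) = 1.0361.
D >= 0, so the roots are real: z = (-b +/- sqrt(D)) / (2a) = (-0.39 +/- 1.01789) / (-0.442).
  z_1 = (-0.39 + 1.01789) / (-0.442) = -1.4206,   |z_1| = 1.4206.
  z_2 = (-0.39 - 1.01789) / (-0.442) = 3.1853,   |z_2| = 3.1853.
Moduli of all roots: 1.4206, 3.1853.
All moduli strictly greater than 1? Yes.
Verdict: Invertible.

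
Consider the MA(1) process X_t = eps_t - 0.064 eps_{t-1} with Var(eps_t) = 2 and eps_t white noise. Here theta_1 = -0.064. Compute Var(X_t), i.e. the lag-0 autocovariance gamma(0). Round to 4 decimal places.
\gamma(0) = 2.0082

For an MA(q) process X_t = eps_t + sum_i theta_i eps_{t-i} with
Var(eps_t) = sigma^2, the variance is
  gamma(0) = sigma^2 * (1 + sum_i theta_i^2).
  sum_i theta_i^2 = (-0.064)^2 = 0.004096.
  gamma(0) = 2 * (1 + 0.004096) = 2 * 1.004096 = 2.008192, which rounds to 2.0082.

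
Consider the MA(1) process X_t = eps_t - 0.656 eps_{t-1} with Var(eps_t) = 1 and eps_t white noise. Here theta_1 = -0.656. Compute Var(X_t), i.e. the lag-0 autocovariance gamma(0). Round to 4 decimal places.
\gamma(0) = 1.4303

For an MA(q) process X_t = eps_t + sum_i theta_i eps_{t-i} with
Var(eps_t) = sigma^2, the variance is
  gamma(0) = sigma^2 * (1 + sum_i theta_i^2).
  sum_i theta_i^2 = (-0.656)^2 = 0.430336.
  gamma(0) = 1 * (1 + 0.430336) = 1 * 1.430336 = 1.430336, which rounds to 1.4303.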